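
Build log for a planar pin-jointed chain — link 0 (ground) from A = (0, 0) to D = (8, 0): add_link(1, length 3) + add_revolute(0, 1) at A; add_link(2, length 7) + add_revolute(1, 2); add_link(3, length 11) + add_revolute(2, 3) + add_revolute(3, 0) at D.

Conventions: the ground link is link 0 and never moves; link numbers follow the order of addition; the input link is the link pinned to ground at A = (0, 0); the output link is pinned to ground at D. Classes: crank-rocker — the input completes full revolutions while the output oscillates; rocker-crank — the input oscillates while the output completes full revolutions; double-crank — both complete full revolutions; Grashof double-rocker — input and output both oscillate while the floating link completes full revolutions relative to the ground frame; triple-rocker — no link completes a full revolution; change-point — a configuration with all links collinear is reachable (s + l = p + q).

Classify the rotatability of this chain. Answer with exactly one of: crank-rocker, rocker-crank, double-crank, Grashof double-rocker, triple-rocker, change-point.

lengths: ground=8, input=3, coupler=7, output=11
sorted: s=3 (shortest), l=11 (longest), p+q=15
s + l = 14 vs p + q = 15
s + l < p + q (Grashof) with shortest = input link → crank-rocker

crank-rocker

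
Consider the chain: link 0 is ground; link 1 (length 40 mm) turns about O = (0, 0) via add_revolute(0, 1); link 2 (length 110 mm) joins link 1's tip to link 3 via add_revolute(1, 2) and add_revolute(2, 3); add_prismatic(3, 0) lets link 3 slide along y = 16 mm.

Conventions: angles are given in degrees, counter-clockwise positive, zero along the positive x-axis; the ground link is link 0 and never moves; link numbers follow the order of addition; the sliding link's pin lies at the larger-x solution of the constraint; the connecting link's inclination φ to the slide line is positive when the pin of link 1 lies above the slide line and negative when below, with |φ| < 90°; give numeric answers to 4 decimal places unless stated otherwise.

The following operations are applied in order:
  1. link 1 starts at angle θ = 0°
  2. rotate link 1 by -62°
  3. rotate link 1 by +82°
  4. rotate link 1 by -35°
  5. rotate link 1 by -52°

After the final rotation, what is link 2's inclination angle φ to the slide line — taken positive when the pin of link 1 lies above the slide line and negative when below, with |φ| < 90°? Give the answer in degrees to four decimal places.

geometry: r = 40 mm, L = 110 mm, e = 16 mm; θ starts at 0°
rotate link 1 by -62°: θ ← 0° -62° = -62°
rotate link 1 by +82°: θ ← -62° +82° = 20°
rotate link 1 by -35°: θ ← 20° -35° = -15°
rotate link 1 by -52°: θ ← -15° -52° = -67°
h = r sin θ − e = -36.820194 − 16 = -52.820194
sin φ = h / L = -52.820194 / 110 = -0.48018358
φ = arcsin(-0.48018358) = -28.697393°

-28.6974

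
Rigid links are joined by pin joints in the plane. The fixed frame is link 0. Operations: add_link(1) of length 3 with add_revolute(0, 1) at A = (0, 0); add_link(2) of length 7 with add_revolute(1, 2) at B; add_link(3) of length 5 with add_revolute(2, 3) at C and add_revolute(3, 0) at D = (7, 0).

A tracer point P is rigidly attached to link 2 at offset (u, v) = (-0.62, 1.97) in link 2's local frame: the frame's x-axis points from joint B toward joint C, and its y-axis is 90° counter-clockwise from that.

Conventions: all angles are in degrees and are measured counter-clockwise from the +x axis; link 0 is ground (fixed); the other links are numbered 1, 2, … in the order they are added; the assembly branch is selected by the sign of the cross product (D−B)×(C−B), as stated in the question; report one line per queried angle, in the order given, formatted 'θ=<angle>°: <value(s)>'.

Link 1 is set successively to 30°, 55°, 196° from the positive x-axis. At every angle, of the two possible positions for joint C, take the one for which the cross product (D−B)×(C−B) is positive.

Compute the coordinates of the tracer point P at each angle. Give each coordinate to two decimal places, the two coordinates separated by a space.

A=(0,0), D=(7.00,0)
θ=30°: B = A + 3.00·(cos30°, sin30°) = (2.5981, 1.5000)
θ=30°: |BD| = 4.6505
θ=30°: circle(B,7.00) ∩ circle(D,5.00): a=4.9056, h=4.9935
θ=30°:   candidates: C₊=(8.8521,4.6443) cross=23.222; C₋=(5.6309,-4.8089) cross=-23.222
θ=30°:   branch + wants cross > 0 → take C=(8.8521,4.6443) (cross=23.222)
θ=30°: ex = (C−B)/|BC| = (0.8934,0.4492); ey = (-0.4492,0.8934)
θ=30°: P = B + -0.62·ex + 1.97·ey = (1.1592,2.9816)
θ=55°: B = A + 3.00·(cos55°, sin55°) = (1.7207, 2.4575)
θ=55°: |BD| = 5.8232
θ=55°: circle(B,7.00) ∩ circle(D,5.00): a=4.9723, h=4.9271
θ=55°:   candidates: C₊=(8.3079,4.8259) cross=28.691; C₋=(4.1493,-4.1078) cross=-28.691
θ=55°:   branch + wants cross > 0 → take C=(8.3079,4.8259) (cross=28.691)
θ=55°: ex = (C−B)/|BC| = (0.9410,0.3384); ey = (-0.3384,0.9410)
θ=55°: P = B + -0.62·ex + 1.97·ey = (0.4707,4.1015)
θ=196°: B = A + 3.00·(cos196°, sin196°) = (-2.8838, -0.8269)
θ=196°: |BD| = 9.9183
θ=196°: circle(B,7.00) ∩ circle(D,5.00): a=6.1690, h=3.3080
θ=196°:   candidates: C₊=(2.9880,2.9839) cross=32.810; C₋=(3.5396,-3.6091) cross=-32.810
θ=196°:   branch + wants cross > 0 → take C=(2.9880,2.9839) (cross=32.810)
θ=196°: ex = (C−B)/|BC| = (0.8388,0.5444); ey = (-0.5444,0.8388)
θ=196°: P = B + -0.62·ex + 1.97·ey = (-4.4763,0.4880)

θ=30°: 1.16 2.98
θ=55°: 0.47 4.10
θ=196°: -4.48 0.49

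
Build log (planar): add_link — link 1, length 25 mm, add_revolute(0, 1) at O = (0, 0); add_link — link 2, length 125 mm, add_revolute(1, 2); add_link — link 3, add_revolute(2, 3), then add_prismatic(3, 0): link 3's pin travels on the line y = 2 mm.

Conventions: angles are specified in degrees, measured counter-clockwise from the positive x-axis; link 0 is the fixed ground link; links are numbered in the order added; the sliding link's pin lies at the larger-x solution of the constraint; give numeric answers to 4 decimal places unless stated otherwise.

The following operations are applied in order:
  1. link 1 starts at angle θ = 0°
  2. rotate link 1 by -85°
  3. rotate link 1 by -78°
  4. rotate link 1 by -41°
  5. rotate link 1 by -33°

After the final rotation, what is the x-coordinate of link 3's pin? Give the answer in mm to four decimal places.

geometry: r = 25 mm, L = 125 mm, e = 2 mm; θ starts at 0°
rotate link 1 by -85°: θ ← 0° -85° = -85°
rotate link 1 by -78°: θ ← -85° -78° = -163°
rotate link 1 by -41°: θ ← -163° -41° = -204°
rotate link 1 by -33°: θ ← -204° -33° = -237°
crank pin P = (r cos θ, r sin θ) = (-13.615976, 20.966764)
h = r sin θ − e = 20.966764 − 2 = 18.966764
x = r cos θ + √(L² − h²) = -13.615976 + 123.552668 = 109.936692

109.9367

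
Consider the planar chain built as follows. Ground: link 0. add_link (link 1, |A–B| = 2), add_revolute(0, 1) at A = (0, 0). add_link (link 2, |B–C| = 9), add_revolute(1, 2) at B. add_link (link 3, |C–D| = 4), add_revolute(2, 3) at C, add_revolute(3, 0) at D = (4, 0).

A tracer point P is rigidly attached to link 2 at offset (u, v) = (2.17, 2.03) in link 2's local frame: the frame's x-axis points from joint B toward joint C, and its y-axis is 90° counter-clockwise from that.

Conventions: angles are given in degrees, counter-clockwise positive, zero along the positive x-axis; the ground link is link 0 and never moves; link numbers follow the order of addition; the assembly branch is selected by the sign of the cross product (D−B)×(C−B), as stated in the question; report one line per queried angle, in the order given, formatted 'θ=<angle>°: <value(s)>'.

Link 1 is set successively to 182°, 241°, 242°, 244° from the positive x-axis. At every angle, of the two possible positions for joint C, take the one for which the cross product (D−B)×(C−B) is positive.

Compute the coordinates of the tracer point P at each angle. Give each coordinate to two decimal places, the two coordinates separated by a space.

A=(0,0), D=(4.00,0)
θ=182°: B = A + 2.00·(cos182°, sin182°) = (-1.9988, -0.0698)
θ=182°: |BD| = 5.9992
θ=182°: circle(B,9.00) ∩ circle(D,4.00): a=8.4170, h=3.1866
θ=182°:   candidates: C₊=(6.3806,3.2145) cross=19.117; C₋=(6.4547,-3.1582) cross=-19.117
θ=182°:   branch + wants cross > 0 → take C=(6.3806,3.2145) (cross=19.117)
θ=182°: ex = (C−B)/|BC| = (0.9310,0.3649); ey = (-0.3649,0.9310)
θ=182°: P = B + 2.17·ex + 2.03·ey = (-0.7192,2.6121)
θ=241°: B = A + 2.00·(cos241°, sin241°) = (-0.9696, -1.7492)
θ=241°: |BD| = 5.2685
θ=241°: circle(B,9.00) ∩ circle(D,4.00): a=8.8030, h=1.8728
θ=241°:   candidates: C₊=(6.7122,2.9401) cross=9.867; C₋=(7.9558,-0.5930) cross=-9.867
θ=241°:   branch + wants cross > 0 → take C=(6.7122,2.9401) (cross=9.867)
θ=241°: ex = (C−B)/|BC| = (0.8535,0.5210); ey = (-0.5210,0.8535)
θ=241°: P = B + 2.17·ex + 2.03·ey = (-0.1751,1.1141)
θ=242°: B = A + 2.00·(cos242°, sin242°) = (-0.9389, -1.7659)
θ=242°: |BD| = 5.2451
θ=242°: circle(B,9.00) ∩ circle(D,4.00): a=8.8188, h=1.7970
θ=242°:   candidates: C₊=(6.7600,2.8952) cross=9.425; C₋=(7.9700,-0.4889) cross=-9.425
θ=242°:   branch + wants cross > 0 → take C=(6.7600,2.8952) (cross=9.425)
θ=242°: ex = (C−B)/|BC| = (0.8554,0.5179); ey = (-0.5179,0.8554)
θ=242°: P = B + 2.17·ex + 2.03·ey = (-0.1340,1.0945)
θ=244°: B = A + 2.00·(cos244°, sin244°) = (-0.8767, -1.7976)
θ=244°: |BD| = 5.1975
θ=244°: circle(B,9.00) ∩ circle(D,4.00): a=8.8518, h=1.6268
θ=244°:   candidates: C₊=(6.8661,2.7902) cross=8.455; C₋=(7.9914,-0.2625) cross=-8.455
θ=244°:   branch + wants cross > 0 → take C=(6.8661,2.7902) (cross=8.455)
θ=244°: ex = (C−B)/|BC| = (0.8603,0.5098); ey = (-0.5098,0.8603)
θ=244°: P = B + 2.17·ex + 2.03·ey = (-0.0447,1.0550)

θ=182°: -0.72 2.61
θ=241°: -0.18 1.11
θ=242°: -0.13 1.09
θ=244°: -0.04 1.06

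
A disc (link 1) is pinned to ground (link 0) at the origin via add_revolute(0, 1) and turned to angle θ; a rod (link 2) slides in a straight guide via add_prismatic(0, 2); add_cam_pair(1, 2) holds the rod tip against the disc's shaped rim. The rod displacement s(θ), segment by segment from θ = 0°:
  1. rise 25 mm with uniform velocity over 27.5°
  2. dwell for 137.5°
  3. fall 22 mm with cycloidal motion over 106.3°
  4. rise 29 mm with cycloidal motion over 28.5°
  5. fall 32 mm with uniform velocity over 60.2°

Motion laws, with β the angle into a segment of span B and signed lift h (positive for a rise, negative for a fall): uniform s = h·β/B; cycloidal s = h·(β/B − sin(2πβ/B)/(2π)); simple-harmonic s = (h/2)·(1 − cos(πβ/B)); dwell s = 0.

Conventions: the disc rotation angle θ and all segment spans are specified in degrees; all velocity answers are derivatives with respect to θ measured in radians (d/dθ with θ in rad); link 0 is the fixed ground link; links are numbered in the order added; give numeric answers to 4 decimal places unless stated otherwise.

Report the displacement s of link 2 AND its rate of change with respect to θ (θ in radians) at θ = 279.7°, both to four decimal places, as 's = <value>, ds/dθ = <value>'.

segment 1 (0° to 27.5°, uniform, h = 25) is passed completely: s = 0.0000 + (25) = 25.0000
segment 2 (27.5° to 165°, dwell): s unchanged at 25.0000
segment 3 (165° to 271.3°, cycloidal, h = -22) is passed completely: s = 25.0000 + (-22) = 3.0000
θ = 279.7° falls in segment 4 (271.3° to 299.8°, cycloidal, h = 29): β = 279.7 − 271.3 = 8.4°, B = 28.5°; Δs = 29·(0.2947 − sin(2π·0.2947)/(2π)) = 4.1130; s = 3.0000 + 4.1130 = 7.1130
velocity in seg [271.3°–299.8°] (cycloidal), θ in radians: β = 8.4° = 0.1466 rad, B = 28.5° = 0.4974 rad; ds/dθ = (h/B)(1 − cos(2πβ/B)) = (29/0.4974)(1 − cos(2π·0.2947)) = 74.473827 mm/rad

s = 7.1130, ds/dθ = 74.4738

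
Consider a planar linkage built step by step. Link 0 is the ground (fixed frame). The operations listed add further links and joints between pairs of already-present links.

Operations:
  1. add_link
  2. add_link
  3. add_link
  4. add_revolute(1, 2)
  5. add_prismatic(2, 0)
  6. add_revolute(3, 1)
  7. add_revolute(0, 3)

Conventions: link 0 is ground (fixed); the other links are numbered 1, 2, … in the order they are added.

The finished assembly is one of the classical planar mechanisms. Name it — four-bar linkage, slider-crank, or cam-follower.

links: 4 (incl. ground); joints: 3 revolute, 1 prismatic, 0 higher (cam) pair, forming one closed loop
4 links, 3 revolutes + 1 prismatic in one loop → slider-crank

slider-crank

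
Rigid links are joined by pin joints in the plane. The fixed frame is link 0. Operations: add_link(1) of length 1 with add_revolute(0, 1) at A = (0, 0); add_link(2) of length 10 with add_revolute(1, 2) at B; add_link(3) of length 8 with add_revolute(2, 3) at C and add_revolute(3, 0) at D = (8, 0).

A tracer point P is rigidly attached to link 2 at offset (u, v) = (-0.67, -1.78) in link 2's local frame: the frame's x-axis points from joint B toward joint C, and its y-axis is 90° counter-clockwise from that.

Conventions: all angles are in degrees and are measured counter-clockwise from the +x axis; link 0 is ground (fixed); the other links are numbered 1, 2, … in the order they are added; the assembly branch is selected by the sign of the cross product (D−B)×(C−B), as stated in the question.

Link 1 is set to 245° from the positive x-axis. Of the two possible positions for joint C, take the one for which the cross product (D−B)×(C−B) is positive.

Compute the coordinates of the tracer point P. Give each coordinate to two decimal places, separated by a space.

A=(0,0), D=(8.00,0)
B = A + 1.00·(cos245°, sin245°) = (-0.4226, -0.9063)
|BD| = 8.4712
circle(B,10.00) ∩ circle(D,8.00): a=6.3605, h=7.7165
  candidates: C₊=(5.0758,7.4464) cross=65.368; C₋=(6.7269,-7.8981) cross=-65.368
  branch + wants cross > 0 → take C=(5.0758,7.4464) (cross=65.368)
ex = (C−B)/|BC| = (0.5498,0.8353); ey = (-0.8353,0.5498)
P = B + -0.67·ex + -1.78·ey = (0.6958,-2.4447)

0.70 -2.44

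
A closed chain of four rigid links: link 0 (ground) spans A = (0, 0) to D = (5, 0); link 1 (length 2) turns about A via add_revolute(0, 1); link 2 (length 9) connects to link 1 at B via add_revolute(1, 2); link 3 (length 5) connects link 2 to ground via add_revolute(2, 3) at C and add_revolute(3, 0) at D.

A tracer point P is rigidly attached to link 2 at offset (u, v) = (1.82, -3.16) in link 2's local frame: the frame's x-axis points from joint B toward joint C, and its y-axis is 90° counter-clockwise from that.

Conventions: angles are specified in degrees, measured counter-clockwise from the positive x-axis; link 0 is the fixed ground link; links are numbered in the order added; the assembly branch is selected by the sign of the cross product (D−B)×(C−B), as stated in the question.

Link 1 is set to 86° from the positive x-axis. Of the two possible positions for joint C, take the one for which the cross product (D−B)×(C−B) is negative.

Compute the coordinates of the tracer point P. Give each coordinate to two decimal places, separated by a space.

A=(0,0), D=(5.00,0)
B = A + 2.00·(cos86°, sin86°) = (0.1395, 1.9951)
|BD| = 5.2540
circle(B,9.00) ∩ circle(D,5.00): a=7.9563, h=4.2069
  candidates: C₊=(9.0973,2.8657) cross=22.103; C₋=(5.9023,-4.9179) cross=-22.103
  branch - wants cross < 0 → take C=(5.9023,-4.9179) (cross=-22.103)
ex = (C−B)/|BC| = (0.6403,-0.7681); ey = (0.7681,0.6403)
P = B + 1.82·ex + -3.16·ey = (-1.1224,-1.4262)

-1.12 -1.43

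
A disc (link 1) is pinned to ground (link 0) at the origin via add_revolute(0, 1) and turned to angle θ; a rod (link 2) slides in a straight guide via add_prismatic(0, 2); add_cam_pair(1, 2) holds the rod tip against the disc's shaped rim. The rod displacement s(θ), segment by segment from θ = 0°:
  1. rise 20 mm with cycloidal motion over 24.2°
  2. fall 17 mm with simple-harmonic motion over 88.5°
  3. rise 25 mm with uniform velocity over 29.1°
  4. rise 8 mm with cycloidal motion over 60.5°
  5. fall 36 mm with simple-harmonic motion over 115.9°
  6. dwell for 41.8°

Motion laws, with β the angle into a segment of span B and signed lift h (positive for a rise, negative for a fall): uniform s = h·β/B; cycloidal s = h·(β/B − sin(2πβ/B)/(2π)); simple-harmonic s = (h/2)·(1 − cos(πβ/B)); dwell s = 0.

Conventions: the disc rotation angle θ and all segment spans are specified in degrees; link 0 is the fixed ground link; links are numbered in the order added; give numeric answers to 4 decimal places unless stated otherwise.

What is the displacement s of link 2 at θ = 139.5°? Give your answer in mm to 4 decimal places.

segment 1 (0° to 24.2°, cycloidal, h = 20) is passed completely: s = 0.0000 + (20) = 20.0000
segment 2 (24.2° to 112.7°, simple-harmonic, h = -17) is passed completely: s = 20.0000 + (-17) = 3.0000
θ = 139.5° falls in segment 3 (112.7° to 141.8°, uniform, h = 25): β = 139.5 − 112.7 = 26.8°, B = 29.1°; Δs = 25·26.8/29.1 = 23.0241; s = 3.0000 + 23.0241 = 26.0241

26.0241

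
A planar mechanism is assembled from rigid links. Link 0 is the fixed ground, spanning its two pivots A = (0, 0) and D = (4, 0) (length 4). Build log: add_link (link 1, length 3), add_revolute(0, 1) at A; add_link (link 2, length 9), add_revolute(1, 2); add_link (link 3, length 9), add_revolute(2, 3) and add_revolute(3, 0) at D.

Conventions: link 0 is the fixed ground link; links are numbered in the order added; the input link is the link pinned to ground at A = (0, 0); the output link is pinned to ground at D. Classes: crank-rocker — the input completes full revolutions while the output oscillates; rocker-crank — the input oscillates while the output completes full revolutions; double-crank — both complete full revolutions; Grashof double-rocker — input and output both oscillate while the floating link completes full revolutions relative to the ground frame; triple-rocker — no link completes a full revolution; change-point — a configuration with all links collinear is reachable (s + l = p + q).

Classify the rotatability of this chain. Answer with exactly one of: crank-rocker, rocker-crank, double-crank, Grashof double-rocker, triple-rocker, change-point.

lengths: ground=4, input=3, coupler=9, output=9
sorted: s=3 (shortest), l=9 (longest), p+q=13
s + l = 12 vs p + q = 13
s + l < p + q (Grashof) with shortest = input link → crank-rocker

crank-rocker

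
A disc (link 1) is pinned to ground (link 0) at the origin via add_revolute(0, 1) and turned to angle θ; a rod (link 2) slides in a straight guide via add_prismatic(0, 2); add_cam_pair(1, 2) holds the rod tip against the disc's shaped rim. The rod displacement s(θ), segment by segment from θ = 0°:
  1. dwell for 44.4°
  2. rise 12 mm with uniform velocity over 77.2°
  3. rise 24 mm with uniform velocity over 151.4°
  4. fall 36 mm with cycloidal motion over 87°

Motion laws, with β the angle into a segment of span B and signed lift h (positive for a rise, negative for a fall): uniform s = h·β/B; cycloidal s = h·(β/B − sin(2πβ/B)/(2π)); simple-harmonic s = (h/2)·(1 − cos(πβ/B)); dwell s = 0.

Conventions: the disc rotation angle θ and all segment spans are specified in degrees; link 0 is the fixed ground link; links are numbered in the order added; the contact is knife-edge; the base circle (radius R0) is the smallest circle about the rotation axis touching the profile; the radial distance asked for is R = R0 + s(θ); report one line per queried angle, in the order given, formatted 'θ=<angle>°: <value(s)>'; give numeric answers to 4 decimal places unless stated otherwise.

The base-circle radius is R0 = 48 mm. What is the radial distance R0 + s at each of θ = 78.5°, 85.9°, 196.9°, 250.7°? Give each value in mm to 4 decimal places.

segment 1 (0° to 44.4°, dwell): s unchanged at 0.0000
θ = 78.5° falls in segment 2 (44.4° to 121.6°, uniform, h = 12): β = 78.5 − 44.4 = 34.1°, B = 77.2°; Δs = 12·34.1/77.2 = 5.3005; s = 0.0000 + 5.3005 = 5.3005
θ = 85.9° falls in segment 2 (44.4° to 121.6°, uniform, h = 12): β = 85.9 − 44.4 = 41.5°, B = 77.2°; Δs = 12·41.5/77.2 = 6.4508; s = 0.0000 + 6.4508 = 6.4508
segment 2 (44.4° to 121.6°, uniform, h = 12) is passed completely: s = 0.0000 + (12) = 12.0000
θ = 196.9° falls in segment 3 (121.6° to 273°, uniform, h = 24): β = 196.9 − 121.6 = 75.3°, B = 151.4°; Δs = 24·75.3/151.4 = 11.9366; s = 12.0000 + 11.9366 = 23.9366
θ = 250.7° falls in segment 3 (121.6° to 273°, uniform, h = 24): β = 250.7 − 121.6 = 129.1°, B = 151.4°; Δs = 24·129.1/151.4 = 20.4650; s = 12.0000 + 20.4650 = 32.4650
θ=78.5°: R = R0 + s = 48 + 5.3005 = 53.3005
θ=85.9°: R = R0 + s = 48 + 6.4508 = 54.4508
θ=196.9°: R = R0 + s = 48 + 23.9366 = 71.9366
θ=250.7°: R = R0 + s = 48 + 32.4650 = 80.4650

θ=78.5°: 53.3005
θ=85.9°: 54.4508
θ=196.9°: 71.9366
θ=250.7°: 80.4650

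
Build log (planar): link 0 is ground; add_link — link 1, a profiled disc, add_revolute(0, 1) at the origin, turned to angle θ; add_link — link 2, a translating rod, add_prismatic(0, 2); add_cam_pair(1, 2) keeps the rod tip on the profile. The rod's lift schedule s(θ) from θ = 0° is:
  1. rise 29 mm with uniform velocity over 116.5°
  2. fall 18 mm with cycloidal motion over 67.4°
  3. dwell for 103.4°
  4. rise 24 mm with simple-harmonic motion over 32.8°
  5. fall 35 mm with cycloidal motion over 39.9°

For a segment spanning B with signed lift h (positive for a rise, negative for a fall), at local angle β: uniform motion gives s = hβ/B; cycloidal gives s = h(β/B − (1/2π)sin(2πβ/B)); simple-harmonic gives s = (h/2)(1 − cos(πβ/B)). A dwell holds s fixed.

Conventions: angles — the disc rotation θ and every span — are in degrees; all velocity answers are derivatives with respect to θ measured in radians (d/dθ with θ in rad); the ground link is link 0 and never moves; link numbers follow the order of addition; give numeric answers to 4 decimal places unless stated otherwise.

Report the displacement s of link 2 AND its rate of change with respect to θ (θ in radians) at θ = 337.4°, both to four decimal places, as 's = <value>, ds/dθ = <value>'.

seg 1 [0°–116.5°] uniform, h=29: full span → s += 29 → s = 29.0000
seg 2 [116.5°–183.9°] cycloidal, h=-18: full span → s += -18 → s = 11.0000
seg 3 [183.9°–287.3°] dwell: s stays 11.0000
seg 4 [287.3°–320.1°] simple-harmonic, h=24: full span → s += 24 → s = 35.0000
seg 5 [320.1°–360°] cycloidal, h=-35: θ=337.4° here. β=17.3, B=39.9. -35·(0.4336 − sin(2π·0.4336)/(2π)) = -12.9178 → s = 22.0822
velocity in seg [320.1°–360°] (cycloidal), θ in radians: β = 17.3° = 0.3019 rad, B = 39.9° = 0.6964 rad; ds/dθ = (h/B)(1 − cos(2πβ/B)) = ((-35)/0.6964)(1 − cos(2π·0.4336)) = -96.205888 mm/rad

s = 22.0822, ds/dθ = -96.2059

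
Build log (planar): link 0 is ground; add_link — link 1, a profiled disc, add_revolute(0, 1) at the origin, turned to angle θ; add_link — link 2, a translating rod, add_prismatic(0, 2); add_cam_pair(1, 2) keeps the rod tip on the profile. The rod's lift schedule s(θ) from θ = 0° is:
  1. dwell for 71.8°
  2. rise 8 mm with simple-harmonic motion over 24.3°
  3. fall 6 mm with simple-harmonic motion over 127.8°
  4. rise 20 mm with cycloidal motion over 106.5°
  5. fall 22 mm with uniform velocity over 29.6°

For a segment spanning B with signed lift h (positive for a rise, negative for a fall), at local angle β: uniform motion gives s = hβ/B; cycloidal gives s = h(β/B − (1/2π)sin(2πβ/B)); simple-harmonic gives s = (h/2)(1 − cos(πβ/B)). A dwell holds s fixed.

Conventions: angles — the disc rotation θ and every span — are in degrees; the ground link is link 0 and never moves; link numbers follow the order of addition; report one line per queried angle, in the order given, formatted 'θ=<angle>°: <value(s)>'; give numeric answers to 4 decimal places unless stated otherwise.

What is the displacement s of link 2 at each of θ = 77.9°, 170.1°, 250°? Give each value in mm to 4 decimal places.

seg 1 [0°–71.8°] dwell: s stays 0.0000
seg 2 [71.8°–96.1°] simple-harmonic, h=8: θ=77.9° here. β=6.1, B=24.3. 8/2·(1 − cos(π·0.2510)) = 1.1807 → s = 1.1807
seg 2 [71.8°–96.1°] simple-harmonic, h=8: full span → s += 8 → s = 8.0000
seg 3 [96.1°–223.9°] simple-harmonic, h=-6: θ=170.1° here. β=74, B=127.8. -6/2·(1 − cos(π·0.5790)) = -3.7372 → s = 4.2628
seg 3 [96.1°–223.9°] simple-harmonic, h=-6: full span → s += -6 → s = 2.0000
seg 4 [223.9°–330.4°] cycloidal, h=20: θ=250° here. β=26.1, B=106.5. 20·(0.2451 − sin(2π·0.2451)/(2π)) = 1.7198 → s = 3.7198

θ=77.9°: 1.1807
θ=170.1°: 4.2628
θ=250°: 3.7198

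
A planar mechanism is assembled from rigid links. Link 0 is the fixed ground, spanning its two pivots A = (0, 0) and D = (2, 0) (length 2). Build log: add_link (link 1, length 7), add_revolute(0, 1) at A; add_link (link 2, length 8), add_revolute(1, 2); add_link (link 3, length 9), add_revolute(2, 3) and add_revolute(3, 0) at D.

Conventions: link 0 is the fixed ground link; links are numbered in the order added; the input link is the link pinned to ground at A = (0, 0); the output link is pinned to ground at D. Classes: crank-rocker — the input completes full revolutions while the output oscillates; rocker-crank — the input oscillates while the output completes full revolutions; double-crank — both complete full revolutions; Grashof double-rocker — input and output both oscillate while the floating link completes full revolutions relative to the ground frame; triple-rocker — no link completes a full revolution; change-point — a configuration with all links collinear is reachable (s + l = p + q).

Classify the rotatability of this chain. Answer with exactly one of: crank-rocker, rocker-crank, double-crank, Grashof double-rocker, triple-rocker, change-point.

lengths: ground=2, input=7, coupler=8, output=9
sorted: s=2 (shortest), l=9 (longest), p+q=15
s + l = 11 vs p + q = 15
s + l < p + q (Grashof) with shortest = ground link → double-crank

double-crank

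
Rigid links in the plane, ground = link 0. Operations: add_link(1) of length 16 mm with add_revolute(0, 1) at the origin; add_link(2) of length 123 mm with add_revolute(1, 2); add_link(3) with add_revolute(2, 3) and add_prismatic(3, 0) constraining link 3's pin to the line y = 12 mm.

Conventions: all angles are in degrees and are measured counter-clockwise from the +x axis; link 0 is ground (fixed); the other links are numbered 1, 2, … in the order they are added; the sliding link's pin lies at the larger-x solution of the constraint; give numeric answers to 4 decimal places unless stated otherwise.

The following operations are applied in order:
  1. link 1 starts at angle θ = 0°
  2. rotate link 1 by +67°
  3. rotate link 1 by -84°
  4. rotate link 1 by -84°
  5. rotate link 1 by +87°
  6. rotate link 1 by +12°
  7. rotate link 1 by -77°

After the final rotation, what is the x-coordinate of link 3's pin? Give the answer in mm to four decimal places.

geometry: r = 16 mm, L = 123 mm, e = 12 mm; θ starts at 0°
rotate link 1 by +67°: θ ← 0° +67° = 67°
rotate link 1 by -84°: θ ← 67° -84° = -17°
rotate link 1 by -84°: θ ← -17° -84° = -101°
rotate link 1 by +87°: θ ← -101° +87° = -14°
rotate link 1 by +12°: θ ← -14° +12° = -2°
rotate link 1 by -77°: θ ← -2° -77° = -79°
crank pin P = (r cos θ, r sin θ) = (3.052944, -15.706035)
h = r sin θ − e = -15.706035 − 12 = -27.706035
x = r cos θ + √(L² − h²) = 3.052944 + 119.838957 = 122.891901

122.8919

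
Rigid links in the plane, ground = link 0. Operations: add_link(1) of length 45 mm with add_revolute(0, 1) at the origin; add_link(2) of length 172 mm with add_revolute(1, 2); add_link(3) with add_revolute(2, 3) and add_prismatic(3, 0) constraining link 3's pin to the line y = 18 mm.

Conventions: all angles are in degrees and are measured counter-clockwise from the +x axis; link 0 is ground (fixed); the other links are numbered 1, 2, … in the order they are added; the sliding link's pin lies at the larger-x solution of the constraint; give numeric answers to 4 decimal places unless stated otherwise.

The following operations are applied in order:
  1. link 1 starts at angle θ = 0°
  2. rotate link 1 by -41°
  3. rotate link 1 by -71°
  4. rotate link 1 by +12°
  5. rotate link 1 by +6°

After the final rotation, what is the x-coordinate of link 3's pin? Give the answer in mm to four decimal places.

geometry: r = 45 mm, L = 172 mm, e = 18 mm; θ starts at 0°
rotate link 1 by -41°: θ ← 0° -41° = -41°
rotate link 1 by -71°: θ ← -41° -71° = -112°
rotate link 1 by +12°: θ ← -112° +12° = -100°
rotate link 1 by +6°: θ ← -100° +6° = -94°
crank pin P = (r cos θ, r sin θ) = (-3.139041, -44.890382)
h = r sin θ − e = -44.890382 − 18 = -62.890382
x = r cos θ + √(L² − h²) = -3.139041 + 160.089974 = 156.950933

156.9509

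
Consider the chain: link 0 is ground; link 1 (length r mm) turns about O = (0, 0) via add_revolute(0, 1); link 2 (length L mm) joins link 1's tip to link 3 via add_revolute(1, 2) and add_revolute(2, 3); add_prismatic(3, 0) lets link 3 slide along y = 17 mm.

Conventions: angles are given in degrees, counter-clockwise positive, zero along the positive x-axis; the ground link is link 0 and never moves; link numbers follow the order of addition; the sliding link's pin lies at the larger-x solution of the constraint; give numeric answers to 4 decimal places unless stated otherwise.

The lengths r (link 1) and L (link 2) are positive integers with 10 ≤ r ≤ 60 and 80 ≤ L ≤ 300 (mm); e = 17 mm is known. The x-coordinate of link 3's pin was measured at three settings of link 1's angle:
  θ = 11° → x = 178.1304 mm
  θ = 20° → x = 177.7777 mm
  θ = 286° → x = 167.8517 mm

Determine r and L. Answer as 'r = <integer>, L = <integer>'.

constraint per measurement: (x − r cos θ)² + (r sin θ − e)² = L²
subtracting the θ₁ and θ₂ equations cancels the r² and L² terms:
r = (x₁² − x₂²) / (2[(x₁cos θ₁ + e sin θ₁) − (x₂cos θ₂ + e sin θ₂)]) = 11.9993 → r = 12
L² = (x₁ − r cos θ₁)² + (r sin θ₁ − e)² = 27889.0059 → L = 167.0000 → L = 167
check at θ₃=286°: x = 167.8517 (printed 167.8517) ✓

r = 12, L = 167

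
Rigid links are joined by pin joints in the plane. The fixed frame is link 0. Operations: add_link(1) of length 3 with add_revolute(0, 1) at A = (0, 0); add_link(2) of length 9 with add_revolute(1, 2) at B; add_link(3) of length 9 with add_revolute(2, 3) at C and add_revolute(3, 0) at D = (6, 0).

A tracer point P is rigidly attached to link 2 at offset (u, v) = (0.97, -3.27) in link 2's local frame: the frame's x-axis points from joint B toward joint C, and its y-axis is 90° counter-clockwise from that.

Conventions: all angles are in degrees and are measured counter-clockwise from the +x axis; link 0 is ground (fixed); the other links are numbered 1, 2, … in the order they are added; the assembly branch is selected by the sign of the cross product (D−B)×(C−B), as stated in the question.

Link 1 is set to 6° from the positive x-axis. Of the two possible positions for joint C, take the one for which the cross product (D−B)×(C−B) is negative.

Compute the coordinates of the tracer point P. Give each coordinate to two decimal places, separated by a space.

A=(0,0), D=(6.00,0)
B = A + 3.00·(cos6°, sin6°) = (2.9836, 0.3136)
|BD| = 3.0327
circle(B,9.00) ∩ circle(D,9.00): a=1.5163, h=8.8713
  candidates: C₊=(5.4091,8.9806) cross=26.904; C₋=(3.5745,-8.6670) cross=-26.904
  branch - wants cross < 0 → take C=(3.5745,-8.6670) (cross=-26.904)
ex = (C−B)/|BC| = (0.0657,-0.9978); ey = (0.9978,0.0657)
P = B + 0.97·ex + -3.27·ey = (-0.2157,-0.8690)

-0.22 -0.87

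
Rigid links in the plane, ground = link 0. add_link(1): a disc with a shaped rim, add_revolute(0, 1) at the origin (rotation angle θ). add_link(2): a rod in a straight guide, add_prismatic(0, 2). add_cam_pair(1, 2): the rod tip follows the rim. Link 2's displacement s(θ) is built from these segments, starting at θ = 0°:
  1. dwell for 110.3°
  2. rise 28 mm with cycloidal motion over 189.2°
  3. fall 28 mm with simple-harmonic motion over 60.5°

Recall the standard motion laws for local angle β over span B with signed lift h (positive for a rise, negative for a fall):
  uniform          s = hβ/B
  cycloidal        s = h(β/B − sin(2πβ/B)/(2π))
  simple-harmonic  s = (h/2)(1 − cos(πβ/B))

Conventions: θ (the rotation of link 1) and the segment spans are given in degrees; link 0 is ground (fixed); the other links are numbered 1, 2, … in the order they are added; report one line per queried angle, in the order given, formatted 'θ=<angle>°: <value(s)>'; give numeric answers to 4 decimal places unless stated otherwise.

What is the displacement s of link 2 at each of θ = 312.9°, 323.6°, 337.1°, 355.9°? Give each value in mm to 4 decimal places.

segment 1 (0° to 110.3°, dwell): s unchanged at 0.0000
segment 2 (110.3° to 299.5°, cycloidal, h = 28) is passed completely: s = 0.0000 + (28) = 28.0000
θ = 312.9° falls in segment 3 (299.5° to 360°, simple-harmonic, h = -28): β = 312.9 − 299.5 = 13.4°, B = 60.5°; Δs = -28/2·(1 − cos(π·0.2215)) = -3.2546; s = 28.0000 − 3.2546 = 24.7454
θ = 323.6° falls in segment 3 (299.5° to 360°, simple-harmonic, h = -28): β = 323.6 − 299.5 = 24.1°, B = 60.5°; Δs = -28/2·(1 − cos(π·0.3983)) = -9.6047; s = 28.0000 − 9.6047 = 18.3953
θ = 337.1° falls in segment 3 (299.5° to 360°, simple-harmonic, h = -28): β = 337.1 − 299.5 = 37.6°, B = 60.5°; Δs = -28/2·(1 − cos(π·0.6215)) = -19.2145; s = 28.0000 − 19.2145 = 8.7855
θ = 355.9° falls in segment 3 (299.5° to 360°, simple-harmonic, h = -28): β = 355.9 − 299.5 = 56.4°, B = 60.5°; Δs = -28/2·(1 − cos(π·0.9322)) = -27.6839; s = 28.0000 − 27.6839 = 0.3161

θ=312.9°: 24.7454
θ=323.6°: 18.3953
θ=337.1°: 8.7855
θ=355.9°: 0.3161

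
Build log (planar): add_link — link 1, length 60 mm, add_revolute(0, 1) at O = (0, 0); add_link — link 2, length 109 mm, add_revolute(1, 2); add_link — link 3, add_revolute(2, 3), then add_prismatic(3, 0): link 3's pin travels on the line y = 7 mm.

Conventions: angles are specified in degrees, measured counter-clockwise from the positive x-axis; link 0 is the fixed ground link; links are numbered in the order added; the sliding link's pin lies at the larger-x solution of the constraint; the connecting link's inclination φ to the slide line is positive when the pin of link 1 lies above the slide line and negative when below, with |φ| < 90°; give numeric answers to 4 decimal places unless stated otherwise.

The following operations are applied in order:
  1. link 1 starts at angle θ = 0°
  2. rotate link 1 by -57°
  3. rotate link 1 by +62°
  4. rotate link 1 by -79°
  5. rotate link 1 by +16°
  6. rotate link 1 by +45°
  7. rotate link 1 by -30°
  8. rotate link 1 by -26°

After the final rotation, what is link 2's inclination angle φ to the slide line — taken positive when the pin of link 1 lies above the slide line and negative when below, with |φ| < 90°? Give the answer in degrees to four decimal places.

geometry: r = 60 mm, L = 109 mm, e = 7 mm; θ starts at 0°
rotate link 1 by -57°: θ ← 0° -57° = -57°
rotate link 1 by +62°: θ ← -57° +62° = 5°
rotate link 1 by -79°: θ ← 5° -79° = -74°
rotate link 1 by +16°: θ ← -74° +16° = -58°
rotate link 1 by +45°: θ ← -58° +45° = -13°
rotate link 1 by -30°: θ ← -13° -30° = -43°
rotate link 1 by -26°: θ ← -43° -26° = -69°
h = r sin θ − e = -56.014826 − 7 = -63.014826
sin φ = h / L = -63.014826 / 109 = -0.57811767
φ = arcsin(-0.57811767) = -35.318258°

-35.3183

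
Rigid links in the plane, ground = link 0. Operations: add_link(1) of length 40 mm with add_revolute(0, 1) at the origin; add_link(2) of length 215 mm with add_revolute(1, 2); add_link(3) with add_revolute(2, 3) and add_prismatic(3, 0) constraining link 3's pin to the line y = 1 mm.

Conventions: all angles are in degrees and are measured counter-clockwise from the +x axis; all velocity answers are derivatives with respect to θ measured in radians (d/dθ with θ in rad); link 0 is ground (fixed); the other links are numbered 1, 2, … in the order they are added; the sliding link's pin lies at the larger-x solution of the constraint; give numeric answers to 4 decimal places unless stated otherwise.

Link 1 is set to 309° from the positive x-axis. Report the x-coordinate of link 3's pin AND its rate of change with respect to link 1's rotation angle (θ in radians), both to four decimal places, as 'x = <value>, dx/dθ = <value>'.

geometry: r = 40 mm, L = 215 mm, e = 1 mm
crank pin P = (r cos θ, r sin θ) = (25.172816, -31.085838)
h = r sin θ − e = -31.085838 − 1 = -32.085838
x = r cos θ + √(L² − h²) = 25.172816 + 212.592330 = 237.765146
dx/dθ = −r sin θ − h·r cos θ/√(L² − h²) (θ in radians; h = -32.085838) = 34.885086

x = 237.7651, dx/dθ = 34.8851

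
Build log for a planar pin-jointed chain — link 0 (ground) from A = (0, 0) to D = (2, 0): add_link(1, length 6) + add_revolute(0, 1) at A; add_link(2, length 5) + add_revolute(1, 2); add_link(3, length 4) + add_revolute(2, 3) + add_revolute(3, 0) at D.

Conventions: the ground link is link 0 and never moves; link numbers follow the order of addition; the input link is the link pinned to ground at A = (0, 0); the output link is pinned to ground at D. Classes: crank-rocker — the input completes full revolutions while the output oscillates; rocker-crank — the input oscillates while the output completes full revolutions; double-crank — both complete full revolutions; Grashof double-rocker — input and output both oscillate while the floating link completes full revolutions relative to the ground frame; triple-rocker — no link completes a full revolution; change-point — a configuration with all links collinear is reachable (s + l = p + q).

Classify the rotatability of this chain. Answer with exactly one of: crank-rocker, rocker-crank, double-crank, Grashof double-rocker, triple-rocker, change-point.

lengths: ground=2, input=6, coupler=5, output=4
sorted: s=2 (shortest), l=6 (longest), p+q=9
s + l = 8 vs p + q = 9
s + l < p + q (Grashof) with shortest = ground link → double-crank

double-crank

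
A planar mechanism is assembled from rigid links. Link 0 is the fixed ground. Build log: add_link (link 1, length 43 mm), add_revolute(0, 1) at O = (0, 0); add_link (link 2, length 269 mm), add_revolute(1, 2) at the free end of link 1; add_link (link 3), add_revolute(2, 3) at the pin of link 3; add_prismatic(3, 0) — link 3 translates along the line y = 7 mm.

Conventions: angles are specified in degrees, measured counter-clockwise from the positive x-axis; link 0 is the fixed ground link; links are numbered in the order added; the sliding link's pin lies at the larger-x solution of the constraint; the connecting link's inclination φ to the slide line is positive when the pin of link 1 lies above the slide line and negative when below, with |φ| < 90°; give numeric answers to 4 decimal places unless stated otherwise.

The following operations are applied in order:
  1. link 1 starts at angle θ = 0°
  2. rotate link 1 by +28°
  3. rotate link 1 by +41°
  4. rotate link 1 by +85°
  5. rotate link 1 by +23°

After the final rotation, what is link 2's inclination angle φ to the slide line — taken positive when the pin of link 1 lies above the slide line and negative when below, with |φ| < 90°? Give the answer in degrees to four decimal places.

geometry: r = 43 mm, L = 269 mm, e = 7 mm; θ starts at 0°
rotate link 1 by +28°: θ ← 0° +28° = 28°
rotate link 1 by +41°: θ ← 28° +41° = 69°
rotate link 1 by +85°: θ ← 69° +85° = 154°
rotate link 1 by +23°: θ ← 154° +23° = 177°
h = r sin θ − e = 2.250446 − 7 = -4.749554
sin φ = h / L = -4.749554 / 269 = -0.01765633
φ = arcsin(-0.01765633) = -1.011686°

-1.0117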